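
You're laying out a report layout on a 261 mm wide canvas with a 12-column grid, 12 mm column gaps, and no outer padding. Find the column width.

10.75 mm

12c + 11·12 = 261 → 12c = 129 → c = 10.75 mm.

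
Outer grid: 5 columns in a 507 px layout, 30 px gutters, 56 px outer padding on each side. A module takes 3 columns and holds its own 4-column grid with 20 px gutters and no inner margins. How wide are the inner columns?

Outer content = 507 − 2·56 = 395 px.
5 columns + 4 gutters: 5c + 4·30 = 395.
5c = 395 − 120 = 275, so c = 55 px.
Span of 3: 3·55 + 2·30 = 165 + 60 = 225 px.
Subtracting 3 gutters of 20 leaves 165 for 4 columns, so d = 41.25 px.

41.25 px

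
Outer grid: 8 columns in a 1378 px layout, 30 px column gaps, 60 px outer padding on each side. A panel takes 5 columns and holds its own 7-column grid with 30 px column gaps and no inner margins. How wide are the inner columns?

Subtract both margins: 1378 − 2·60 = 1258 px.
8c + 7·30 = 1258 → 8c = 1048 → c = 131 px.
5 columns plus 4 column gaps: 655 + 120 = 775 px.
7 columns + 6 column gaps: 7d + 6·30 = 775.
7d = 775 − 180 = 595, so d = 85 px.

85 px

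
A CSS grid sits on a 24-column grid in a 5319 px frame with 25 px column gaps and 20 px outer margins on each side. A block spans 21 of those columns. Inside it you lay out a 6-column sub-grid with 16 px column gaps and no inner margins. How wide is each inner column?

Outer content = 5319 − 2·20 = 5279 px.
5279 − 23·25 = 4704; ÷24 gives c = 196 px.
21-column span = 21·196 + 20·25 = 4616 px.
6d + 5·16 = 4616 → 6d = 4536 → d = 756 px.

756 px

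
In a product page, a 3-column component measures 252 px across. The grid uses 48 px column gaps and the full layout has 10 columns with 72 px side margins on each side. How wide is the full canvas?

1096 px

3c + 2·48 = 252 → 3c = 156 → c = 52 px.
Total width: 2·72 + 10·52 + 9·48 = 1096 px.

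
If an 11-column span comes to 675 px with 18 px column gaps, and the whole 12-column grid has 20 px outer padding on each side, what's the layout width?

778 px

Subtracting 10 column gaps of 18 leaves 495 for 11 columns, so c = 45 px.
Layout = 2·20 + 12·45 + 11·18 = 40 + 540 + 198 = 778 px.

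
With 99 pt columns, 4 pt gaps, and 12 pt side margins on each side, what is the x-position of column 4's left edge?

321 pt

Column 4 starts at margin + 3·(column + gutter) = 12 + 3·103 = 321 pt.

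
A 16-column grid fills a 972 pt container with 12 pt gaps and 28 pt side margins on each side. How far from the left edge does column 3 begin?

144 pt

Take off 56 pt of margins, leaving 916 pt.
16c + 15·12 = 916 → 16c = 736 → c = 46 pt.
Before column 3: the margin + 2 columns + 2 gaps.
Offset = 28 + 2·(46 + 12) = 28 + 116 = 144 pt.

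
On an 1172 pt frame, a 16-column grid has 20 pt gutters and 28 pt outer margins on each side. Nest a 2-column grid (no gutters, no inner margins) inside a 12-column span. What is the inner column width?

Outer content = 1172 − 2·28 = 1116 pt.
Subtracting 15 gutters of 20 leaves 816 for 16 columns, so c = 51 pt.
12 columns plus 11 gutters: 612 + 220 = 832 pt.
832 / 2 = 416 pt per column.

416 pt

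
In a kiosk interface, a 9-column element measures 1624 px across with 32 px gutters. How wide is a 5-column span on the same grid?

9 columns + 8 gutters: 9c + 8·32 = 1624.
9c = 1624 − 256 = 1368, so c = 152 px.
Span of 5: 5·152 + 4·32 = 760 + 128 = 888 px.

888 px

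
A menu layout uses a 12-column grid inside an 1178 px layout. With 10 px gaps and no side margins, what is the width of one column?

Subtracting 11 gaps of 10 leaves 1068 for 12 columns, so c = 89 px.

89 px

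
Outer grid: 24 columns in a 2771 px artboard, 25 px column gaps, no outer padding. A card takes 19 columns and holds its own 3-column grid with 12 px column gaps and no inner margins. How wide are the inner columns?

721.5 px

24c + 23·25 = 2771 → 24c = 2196 → c = 91.5 px.
19-column span = 19·91.5 + 18·25 = 2188.5 px.
3d + 2·12 = 2188.5 → 3d = 2164.5 → d = 721.5 px.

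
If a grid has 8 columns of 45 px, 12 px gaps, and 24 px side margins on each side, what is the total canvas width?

Total width: 2·24 + 8·45 + 7·12 = 492 px.

492 px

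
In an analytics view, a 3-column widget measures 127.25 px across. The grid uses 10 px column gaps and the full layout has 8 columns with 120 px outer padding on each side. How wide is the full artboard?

3c + 2·10 = 127.25 → 3c = 107.25 → c = 35.75 px.
Artboard = 2·120 + 8·35.75 + 7·10 = 240 + 286 + 70 = 596 px.

596 px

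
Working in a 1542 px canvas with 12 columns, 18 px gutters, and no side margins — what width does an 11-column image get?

1412 px

Subtracting 11 gutters of 18 leaves 1344 for 12 columns, so c = 112 px.
11-column span = 11·112 + 10·18 = 1412 px.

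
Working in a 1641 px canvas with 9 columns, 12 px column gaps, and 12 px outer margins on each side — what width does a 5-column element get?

Inside the margins: 1641 − 24 = 1617 px.
Subtracting 8 column gaps of 12 leaves 1521 for 9 columns, so c = 169 px.
5-column span = 5·169 + 4·12 = 893 px.

893 px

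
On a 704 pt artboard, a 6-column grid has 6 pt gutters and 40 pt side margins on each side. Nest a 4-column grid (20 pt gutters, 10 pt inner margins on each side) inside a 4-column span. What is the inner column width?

83.5 pt

Subtract both margins: 704 − 2·40 = 624 pt.
6c + 5·6 = 624 → 6c = 594 → c = 99 pt.
Span of 4: 4·99 + 3·6 = 396 + 18 = 414 pt.
Inner content = 414 − 2·10 = 394 pt.
4d + 3·20 = 394 → 4d = 334 → d = 83.5 pt.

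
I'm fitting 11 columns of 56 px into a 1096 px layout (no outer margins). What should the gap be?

Columns use 616 px, leaving 480 px across 10 gaps = 48 px each.

48 px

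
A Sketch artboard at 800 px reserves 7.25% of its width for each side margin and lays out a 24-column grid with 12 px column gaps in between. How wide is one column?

Each margin = 7.25% of 800 = 58 px; content = 800 − 2·58 = 684 px.
684 − 23·12 = 408; ÷24 gives c = 17 px.

17 px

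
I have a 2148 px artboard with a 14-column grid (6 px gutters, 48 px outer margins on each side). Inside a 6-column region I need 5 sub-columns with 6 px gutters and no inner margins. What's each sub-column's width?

170.4 px

Outer content = 2148 − 2·48 = 2052 px.
14c + 13·6 = 2052 → 14c = 1974 → c = 141 px.
6 columns plus 5 gutters: 846 + 30 = 876 px.
5d + 4·6 = 876 → 5d = 852 → d = 170.4 px.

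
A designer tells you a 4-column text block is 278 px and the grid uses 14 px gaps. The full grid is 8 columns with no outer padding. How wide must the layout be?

4c + 3·14 = 278 → 4c = 236 → c = 59 px.
Layout = 8·59 + 7·14 = 472 + 98 = 570 px.

570 px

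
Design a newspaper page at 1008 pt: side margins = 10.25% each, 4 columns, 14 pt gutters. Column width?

Each margin = 10.25% of 1008 = 103.32 pt; content = 1008 − 2·103.32 = 801.36 pt.
4c + 3·14 = 801.36 → 4c = 759.36 → c = 189.84 pt.

189.84 pt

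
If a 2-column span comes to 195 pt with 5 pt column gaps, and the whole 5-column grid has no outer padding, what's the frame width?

495 pt

2c + 1·5 = 195 → 2c = 190 → c = 95 pt.
Total width: 5·95 + 4·5 = 495 pt.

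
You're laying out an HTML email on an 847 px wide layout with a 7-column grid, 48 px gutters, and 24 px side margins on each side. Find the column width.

Content width = 847 − 2·24 = 799 px.
7c + 6·48 = 799 → 7c = 511 → c = 73 px.

73 px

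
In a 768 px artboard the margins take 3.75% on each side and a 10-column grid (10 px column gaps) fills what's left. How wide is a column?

Each margin = 3.75% of 768 = 28.8 px; content = 768 − 2·28.8 = 710.4 px.
10c + 9·10 = 710.4 → 10c = 620.4 → c = 62.04 px.

62.04 px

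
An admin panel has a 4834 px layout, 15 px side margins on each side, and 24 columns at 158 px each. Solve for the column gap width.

44 px

Content width = 4834 − 2·15 = 4804 px.
24·158 + 23g = 4804 → 23g = 1012 → g = 44 px.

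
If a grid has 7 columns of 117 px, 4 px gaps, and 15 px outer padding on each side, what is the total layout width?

873 px

Total width: 2·15 + 7·117 + 6·4 = 873 px.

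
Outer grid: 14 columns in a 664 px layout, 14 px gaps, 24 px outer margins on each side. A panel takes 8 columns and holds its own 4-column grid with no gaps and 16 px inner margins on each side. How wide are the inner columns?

78.5 px

Subtract both margins: 664 − 2·24 = 616 px.
Subtracting 13 gaps of 14 leaves 434 for 14 columns, so c = 31 px.
8-column span = 8·31 + 7·14 = 346 px.
Inner content = 346 − 2·16 = 314 px.
With no gaps, each column is 314/4 = 78.5 px.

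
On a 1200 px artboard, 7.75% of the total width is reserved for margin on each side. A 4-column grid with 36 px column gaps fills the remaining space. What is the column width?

226.5 px

Each margin = 7.75% of 1200 = 93 px; content = 1200 − 2·93 = 1014 px.
1014 − 3·36 = 906; ÷4 gives c = 226.5 px.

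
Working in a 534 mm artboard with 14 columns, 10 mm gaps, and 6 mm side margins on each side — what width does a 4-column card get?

142 mm

Subtract both margins: 534 − 2·6 = 522 mm.
Subtracting 13 gaps of 10 leaves 392 for 14 columns, so c = 28 mm.
Span of 4: 4·28 + 3·10 = 112 + 30 = 142 mm.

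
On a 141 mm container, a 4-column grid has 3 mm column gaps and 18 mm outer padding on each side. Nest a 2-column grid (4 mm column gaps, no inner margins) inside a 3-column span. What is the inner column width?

37 mm

Take off 36 mm of margins, leaving 105 mm.
Subtracting 3 column gaps of 3 leaves 96 for 4 columns, so c = 24 mm.
3-column span = 3·24 + 2·3 = 78 mm.
2 columns + 1 column gap: 2d + 1·4 = 78.
2d = 78 − 4 = 74, so d = 37 mm.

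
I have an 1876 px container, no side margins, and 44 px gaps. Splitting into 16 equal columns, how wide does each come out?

76 px

Subtracting 15 gaps of 44 leaves 1216 for 16 columns, so c = 76 px.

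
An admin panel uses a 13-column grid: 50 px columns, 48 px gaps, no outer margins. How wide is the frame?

Frame = 13·50 + 12·48 = 650 + 576 = 1226 px.

1226 px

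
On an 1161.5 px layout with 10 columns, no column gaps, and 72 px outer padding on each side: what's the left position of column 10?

987.75 px

Content = 1161.5 − 2·72 = 1017.5 px.
10c = 1017.5 → c = 101.75 px.
Column 10 starts at margin + 9·(column + gutter) = 72 + 9·101.75 = 987.75 px.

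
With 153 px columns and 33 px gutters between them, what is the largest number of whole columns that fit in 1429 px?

7 columns

Each extra column adds 153 + 33 = 186 px.
(1429 + 33) / 186 = 7.86, so 7 columns fit.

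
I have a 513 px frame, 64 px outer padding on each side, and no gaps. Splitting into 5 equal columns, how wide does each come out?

77 px

Subtract both margins: 513 − 2·64 = 385 px.
With no gaps, each column is 385/5 = 77 px.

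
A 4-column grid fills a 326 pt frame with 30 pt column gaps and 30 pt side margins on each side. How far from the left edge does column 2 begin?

104 pt

Subtract both margins: 326 − 2·30 = 266 pt.
4c + 3·30 = 266 → 4c = 176 → c = 44 pt.
Column 2 starts at margin + 1·(column + gutter) = 30 + 1·74 = 104 pt.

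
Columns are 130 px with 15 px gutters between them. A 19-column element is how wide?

2740 px

Span of 19: 19·130 + 18·15 = 2470 + 270 = 2740 px.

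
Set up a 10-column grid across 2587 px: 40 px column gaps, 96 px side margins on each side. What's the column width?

Inside the margins: 2587 − 192 = 2395 px.
10c + 9·40 = 2395 → 10c = 2035 → c = 203.5 px.

203.5 px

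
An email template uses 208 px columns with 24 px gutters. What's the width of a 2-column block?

Span of 2: 2·208 + 1·24 = 416 + 24 = 440 px.

440 px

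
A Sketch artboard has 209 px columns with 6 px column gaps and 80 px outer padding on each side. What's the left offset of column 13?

2660 px

Before column 13: the margin + 12 columns + 12 column gaps.
Offset = 80 + 12·(209 + 6) = 80 + 2580 = 2660 px.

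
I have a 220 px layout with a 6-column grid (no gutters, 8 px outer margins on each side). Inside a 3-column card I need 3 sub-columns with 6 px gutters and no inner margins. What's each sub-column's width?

30 px

Take off 16 px of margins, leaving 204 px.
204 / 6 = 34 px per column.
With no gutters, 3 columns span 3·34 = 102 px.
102 − 2·6 = 90; ÷3 gives d = 30 px.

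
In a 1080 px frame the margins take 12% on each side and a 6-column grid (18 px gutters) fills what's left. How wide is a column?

121.8 px

1080 × (1 − 2·12%) = 1080 × 76% = 820.8 px for the columns.
6c + 5·18 = 820.8 → 6c = 730.8 → c = 121.8 px.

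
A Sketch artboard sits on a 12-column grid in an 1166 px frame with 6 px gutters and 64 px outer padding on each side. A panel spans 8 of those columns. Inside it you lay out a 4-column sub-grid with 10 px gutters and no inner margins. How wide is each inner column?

165 px

Inside the margins: 1166 − 128 = 1038 px.
1038 − 11·6 = 972; ÷12 gives c = 81 px.
Span of 8: 8·81 + 7·6 = 648 + 42 = 690 px.
Subtracting 3 gutters of 10 leaves 660 for 4 columns, so d = 165 px.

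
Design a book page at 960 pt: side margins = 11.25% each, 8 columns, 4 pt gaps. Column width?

89.5 pt

960 × (1 − 2·11.25%) = 960 × 77.5% = 744 pt for the columns.
744 − 7·4 = 716; ÷8 gives c = 89.5 pt.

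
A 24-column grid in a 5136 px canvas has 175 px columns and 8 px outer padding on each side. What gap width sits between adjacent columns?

Inside the margins: 5136 − 16 = 5120 px.
24·175 + 23g = 5120 → 23g = 920 → g = 40 px.

40 px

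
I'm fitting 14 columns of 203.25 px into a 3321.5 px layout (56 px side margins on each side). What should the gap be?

Subtract both margins: 3321.5 − 2·56 = 3209.5 px.
Columns use 2845.5 px, leaving 364 px across 13 gaps = 28 px each.

28 px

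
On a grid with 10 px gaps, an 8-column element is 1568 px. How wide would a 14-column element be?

Subtracting 7 gaps of 10 leaves 1498 for 8 columns, so c = 187.25 px.
14-column span = 14·187.25 + 13·10 = 2751.5 px.

2751.5 px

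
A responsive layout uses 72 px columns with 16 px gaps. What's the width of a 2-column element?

2 columns plus 1 gap: 144 + 16 = 160 px.

160 px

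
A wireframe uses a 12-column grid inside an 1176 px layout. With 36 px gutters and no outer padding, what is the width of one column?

65 px

Subtracting 11 gutters of 36 leaves 780 for 12 columns, so c = 65 px.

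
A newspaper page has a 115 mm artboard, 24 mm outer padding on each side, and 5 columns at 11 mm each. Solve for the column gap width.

3 mm

Take off 48 mm of margins, leaving 67 mm.
Columns use 55 mm, leaving 12 mm across 4 column gaps = 3 mm each.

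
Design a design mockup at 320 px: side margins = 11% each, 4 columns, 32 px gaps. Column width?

320 × (1 − 2·11%) = 320 × 78% = 249.6 px for the columns.
4c + 3·32 = 249.6 → 4c = 153.6 → c = 38.4 px.

38.4 px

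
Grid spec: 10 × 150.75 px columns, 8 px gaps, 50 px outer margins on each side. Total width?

1679.5 px

Total width: 2·50 + 10·150.75 + 9·8 = 1679.5 px.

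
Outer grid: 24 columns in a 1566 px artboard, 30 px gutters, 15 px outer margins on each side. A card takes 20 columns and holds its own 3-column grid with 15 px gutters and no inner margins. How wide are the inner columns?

415 px

Outer content = 1566 − 2·15 = 1536 px.
Subtracting 23 gutters of 30 leaves 846 for 24 columns, so c = 35.25 px.
Span of 20: 20·35.25 + 19·30 = 705 + 570 = 1275 px.
3d + 2·15 = 1275 → 3d = 1245 → d = 415 px.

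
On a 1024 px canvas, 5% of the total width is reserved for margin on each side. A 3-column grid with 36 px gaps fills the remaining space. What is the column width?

Margins: 5% × 1024 = 51.2 px each, so content = 1024 − 102.4 = 921.6 px.
3 columns + 2 gaps: 3c + 2·36 = 921.6.
3c = 921.6 − 72 = 849.6, so c = 283.2 px.

283.2 px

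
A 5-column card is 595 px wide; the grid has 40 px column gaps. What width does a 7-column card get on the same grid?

5 columns + 4 column gaps: 5c + 4·40 = 595.
5c = 595 − 160 = 435, so c = 87 px.
Span of 7: 7·87 + 6·40 = 609 + 240 = 849 px.

849 px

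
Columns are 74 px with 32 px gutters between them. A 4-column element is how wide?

392 px

4-column span = 4·74 + 3·32 = 392 px.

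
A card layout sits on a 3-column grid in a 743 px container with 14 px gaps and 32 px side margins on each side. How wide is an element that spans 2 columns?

Content width = 743 − 2·32 = 679 px.
3c + 2·14 = 679 → 3c = 651 → c = 217 px.
2-column span = 2·217 + 1·14 = 448 px.

448 px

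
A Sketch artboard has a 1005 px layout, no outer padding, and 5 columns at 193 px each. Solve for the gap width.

10 px

5 columns take 5·193 = 965 px; remaining 40 splits into 4 gaps.
g = 40 / 4 = 10 px.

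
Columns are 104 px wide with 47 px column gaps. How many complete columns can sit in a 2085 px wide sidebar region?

14 columns

Each extra column adds 104 + 47 = 151 px.
(2085 + 47) / 151 = 14.12, so 14 columns fit.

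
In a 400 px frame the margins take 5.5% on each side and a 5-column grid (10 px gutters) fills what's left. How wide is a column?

400 × (1 − 2·5.5%) = 400 × 89% = 356 px for the columns.
Subtracting 4 gutters of 10 leaves 316 for 5 columns, so c = 63.2 px.

63.2 px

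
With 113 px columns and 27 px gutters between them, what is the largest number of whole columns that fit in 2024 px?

14 columns: 14·113 + 13·27 = 1933 px ≤ 2024.
15 columns: 2073 px > 2024. So 14.

14 columns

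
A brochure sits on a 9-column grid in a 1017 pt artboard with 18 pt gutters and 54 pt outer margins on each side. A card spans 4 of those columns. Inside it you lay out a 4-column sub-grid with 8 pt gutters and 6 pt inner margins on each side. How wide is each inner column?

89.5 pt

Outer content = 1017 − 2·54 = 909 pt.
Subtracting 8 gutters of 18 leaves 765 for 9 columns, so c = 85 pt.
Span of 4: 4·85 + 3·18 = 340 + 54 = 394 pt.
Inner content = 394 − 2·6 = 382 pt.
382 − 3·8 = 358; ÷4 gives d = 89.5 pt.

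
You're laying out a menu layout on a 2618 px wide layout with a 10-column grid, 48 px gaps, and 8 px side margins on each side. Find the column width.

217 px

Subtract both margins: 2618 − 2·8 = 2602 px.
Subtracting 9 gaps of 48 leaves 2170 for 10 columns, so c = 217 px.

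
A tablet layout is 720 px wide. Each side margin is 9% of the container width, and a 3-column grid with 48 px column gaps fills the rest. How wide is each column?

720 × (1 − 2·9%) = 720 × 82% = 590.4 px for the columns.
Subtracting 2 column gaps of 48 leaves 494.4 for 3 columns, so c = 164.8 px.

164.8 px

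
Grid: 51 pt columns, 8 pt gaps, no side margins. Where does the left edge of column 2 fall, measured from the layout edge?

No margin, so column 2 starts at 1·(column + gutter) = 1·59 = 59 pt.

59 pt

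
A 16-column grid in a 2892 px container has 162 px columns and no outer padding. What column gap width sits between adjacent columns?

Columns use 2592 px, leaving 300 px across 15 column gaps = 20 px each.

20 px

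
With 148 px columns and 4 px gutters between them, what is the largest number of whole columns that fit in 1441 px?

9 columns

9 columns: 9·148 + 8·4 = 1364 px ≤ 1441.
10 columns: 1516 px > 1441. So 9.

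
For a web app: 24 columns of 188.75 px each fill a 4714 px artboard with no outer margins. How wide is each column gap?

24 columns take 24·188.75 = 4530 px; remaining 184 splits into 23 column gaps.
g = 184 / 23 = 8 px.

8 px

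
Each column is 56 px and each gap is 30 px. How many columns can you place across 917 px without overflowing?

11 columns: 11·56 + 10·30 = 916 px ≤ 917.
12 columns: 1002 px > 917. So 11.

11 columns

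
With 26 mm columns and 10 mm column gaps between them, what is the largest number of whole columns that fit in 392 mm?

11 columns

11 columns: 11·26 + 10·10 = 386 mm ≤ 392.
12 columns: 422 mm > 392. So 11.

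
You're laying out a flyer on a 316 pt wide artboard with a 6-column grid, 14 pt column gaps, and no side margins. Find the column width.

Subtracting 5 column gaps of 14 leaves 246 for 6 columns, so c = 41 pt.

41 pt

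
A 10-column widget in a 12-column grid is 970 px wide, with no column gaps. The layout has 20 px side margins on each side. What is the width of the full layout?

1204 px

With no column gaps, each column is 970/10 = 97 px.
Summing: 40 + 1164 = 1204 px.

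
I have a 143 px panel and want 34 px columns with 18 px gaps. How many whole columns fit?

3 columns

3 columns: 3·34 + 2·18 = 138 px ≤ 143.
4 columns: 190 px > 143. So 3.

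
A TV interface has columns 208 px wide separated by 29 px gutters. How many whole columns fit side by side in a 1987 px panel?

8 columns

k columns need k·208 + (k−1)·29 = k·237 − 29.
k·237 − 29 ≤ 1987 → k ≤ 2016 / 237 ≈ 8.51, so k = 8.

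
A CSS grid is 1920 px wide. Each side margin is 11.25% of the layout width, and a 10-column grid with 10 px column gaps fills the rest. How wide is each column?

139.8 px

Each margin = 11.25% of 1920 = 216 px; content = 1920 − 2·216 = 1488 px.
Subtracting 9 column gaps of 10 leaves 1398 for 10 columns, so c = 139.8 px.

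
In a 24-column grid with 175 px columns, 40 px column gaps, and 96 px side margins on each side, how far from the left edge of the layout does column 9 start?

Before column 9: the margin + 8 columns + 8 column gaps.
Offset = 96 + 8·(175 + 40) = 96 + 1720 = 1816 px.

1816 px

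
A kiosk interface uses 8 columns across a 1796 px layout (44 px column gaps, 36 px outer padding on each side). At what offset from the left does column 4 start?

699 px

Content = 1796 − 2·36 = 1724 px.
8 columns + 7 column gaps: 8c + 7·44 = 1724.
8c = 1724 − 308 = 1416, so c = 177 px.
Each column+gutter stride is 221 px; 3 of them past the 36 px margin is 36 + 663 = 699 px.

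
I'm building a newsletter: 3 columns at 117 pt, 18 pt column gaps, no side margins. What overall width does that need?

Layout = 3·117 + 2·18 = 351 + 36 = 387 pt.

387 pt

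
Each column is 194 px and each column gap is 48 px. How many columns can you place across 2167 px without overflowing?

Each extra column adds 194 + 48 = 242 px.
(2167 + 48) / 242 = 9.15, so 9 columns fit.

9 columns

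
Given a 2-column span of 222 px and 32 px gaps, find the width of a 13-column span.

1619 px

2 columns + 1 gap: 2c + 1·32 = 222.
2c = 222 − 32 = 190, so c = 95 px.
13 columns plus 12 gaps: 1235 + 384 = 1619 px.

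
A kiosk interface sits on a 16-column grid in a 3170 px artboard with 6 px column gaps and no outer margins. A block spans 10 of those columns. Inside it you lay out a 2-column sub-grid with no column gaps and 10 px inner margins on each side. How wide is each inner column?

979.5 px

16c + 15·6 = 3170 → 16c = 3080 → c = 192.5 px.
Span of 10: 10·192.5 + 9·6 = 1925 + 54 = 1979 px.
Inner content = 1979 − 2·10 = 1959 px.
1959 / 2 = 979.5 px per column.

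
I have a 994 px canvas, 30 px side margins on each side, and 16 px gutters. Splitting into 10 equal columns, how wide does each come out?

79 px

Inside the margins: 994 − 60 = 934 px.
10c + 9·16 = 934 → 10c = 790 → c = 79 px.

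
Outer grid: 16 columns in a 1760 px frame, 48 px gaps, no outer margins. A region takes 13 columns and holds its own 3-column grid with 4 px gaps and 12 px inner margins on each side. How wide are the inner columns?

1760 − 15·48 = 1040; ÷16 gives c = 65 px.
13-column span = 13·65 + 12·48 = 1421 px.
Inner content = 1421 − 2·12 = 1397 px.
Subtracting 2 gaps of 4 leaves 1389 for 3 columns, so d = 463 px.

463 px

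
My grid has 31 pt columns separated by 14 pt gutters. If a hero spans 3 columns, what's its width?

121 pt

3-column span = 3·31 + 2·14 = 121 pt.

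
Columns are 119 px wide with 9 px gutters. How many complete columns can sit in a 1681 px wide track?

Each extra column adds 119 + 9 = 128 px.
(1681 + 9) / 128 = 13.20, so 13 columns fit.

13 columns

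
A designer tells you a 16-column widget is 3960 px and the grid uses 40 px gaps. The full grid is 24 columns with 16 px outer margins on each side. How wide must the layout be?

16c + 15·40 = 3960 → 16c = 3360 → c = 210 px.
Total width: 2·16 + 24·210 + 23·40 = 5992 px.

5992 px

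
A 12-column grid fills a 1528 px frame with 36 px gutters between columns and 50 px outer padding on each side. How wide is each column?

Subtract both margins: 1528 − 2·50 = 1428 px.
1428 − 11·36 = 1032; ÷12 gives c = 86 px.

86 px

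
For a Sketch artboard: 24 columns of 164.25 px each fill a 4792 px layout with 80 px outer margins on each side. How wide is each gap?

Content width = 4792 − 2·80 = 4632 px.
24·164.25 + 23g = 4632 → 23g = 690 → g = 30 px.

30 px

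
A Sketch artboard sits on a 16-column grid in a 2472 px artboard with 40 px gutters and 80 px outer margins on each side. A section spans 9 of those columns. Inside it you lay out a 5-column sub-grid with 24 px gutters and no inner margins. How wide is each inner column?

237.4 px

Take off 160 px of margins, leaving 2312 px.
16c + 15·40 = 2312 → 16c = 1712 → c = 107 px.
Span of 9: 9·107 + 8·40 = 963 + 320 = 1283 px.
5 columns + 4 gutters: 5d + 4·24 = 1283.
5d = 1283 − 96 = 1187, so d = 237.4 px.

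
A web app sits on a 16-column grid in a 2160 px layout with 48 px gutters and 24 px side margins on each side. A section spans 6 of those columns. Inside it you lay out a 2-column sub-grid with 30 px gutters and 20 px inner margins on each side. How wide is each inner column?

Inside the margins: 2160 − 48 = 2112 px.
16 columns + 15 gutters: 16c + 15·48 = 2112.
16c = 2112 − 720 = 1392, so c = 87 px.
6-column span = 6·87 + 5·48 = 762 px.
Inner content = 762 − 2·20 = 722 px.
2 columns + 1 gutter: 2d + 1·30 = 722.
2d = 722 − 30 = 692, so d = 346 px.

346 px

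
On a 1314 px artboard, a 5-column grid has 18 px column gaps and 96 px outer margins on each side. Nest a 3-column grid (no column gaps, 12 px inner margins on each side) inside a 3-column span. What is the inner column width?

214 px

Subtract both margins: 1314 − 2·96 = 1122 px.
5c + 4·18 = 1122 → 5c = 1050 → c = 210 px.
3-column span = 3·210 + 2·18 = 666 px.
Inner content = 666 − 2·12 = 642 px.
642 / 3 = 214 px per column.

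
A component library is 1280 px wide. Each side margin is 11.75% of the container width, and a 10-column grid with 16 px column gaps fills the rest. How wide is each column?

Each margin = 11.75% of 1280 = 150.4 px; content = 1280 − 2·150.4 = 979.2 px.
10 columns + 9 column gaps: 10c + 9·16 = 979.2.
10c = 979.2 − 144 = 835.2, so c = 83.52 px.

83.52 px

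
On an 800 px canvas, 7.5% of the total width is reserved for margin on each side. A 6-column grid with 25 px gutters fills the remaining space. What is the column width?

Margins: 7.5% × 800 = 60 px each, so content = 800 − 120 = 680 px.
680 − 5·25 = 555; ÷6 gives c = 92.5 px.

92.5 px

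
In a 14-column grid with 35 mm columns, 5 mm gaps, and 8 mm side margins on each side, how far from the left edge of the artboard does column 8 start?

Before column 8: the margin + 7 columns + 7 gaps.
Offset = 8 + 7·(35 + 5) = 8 + 280 = 288 mm.

288 mm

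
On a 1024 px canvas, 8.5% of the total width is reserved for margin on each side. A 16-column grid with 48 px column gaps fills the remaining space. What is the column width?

8.12 px

Margins: 8.5% × 1024 = 87.04 px each, so content = 1024 − 174.08 = 849.92 px.
849.92 − 15·48 = 129.92; ÷16 gives c = 8.12 px.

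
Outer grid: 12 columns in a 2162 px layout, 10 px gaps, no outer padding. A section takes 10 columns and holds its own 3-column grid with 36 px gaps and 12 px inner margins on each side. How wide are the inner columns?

568 px

12 columns + 11 gaps: 12c + 11·10 = 2162.
12c = 2162 − 110 = 2052, so c = 171 px.
10-column span = 10·171 + 9·10 = 1800 px.
Inner content = 1800 − 2·12 = 1776 px.
1776 − 2·36 = 1704; ÷3 gives d = 568 px.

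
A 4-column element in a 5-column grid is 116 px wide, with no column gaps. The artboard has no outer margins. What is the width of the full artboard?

4c = 116 → c = 29 px.
Artboard = 5·29 = 145 = 145 px.

145 px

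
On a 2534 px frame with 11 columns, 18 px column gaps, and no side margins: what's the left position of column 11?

2320 px

Subtracting 10 column gaps of 18 leaves 2354 for 11 columns, so c = 214 px.
Each column+gutter stride is 232 px; with no margin, 10 of them is 2320 px.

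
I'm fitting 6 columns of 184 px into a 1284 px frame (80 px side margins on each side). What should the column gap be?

4 px

Subtract both margins: 1284 − 2·80 = 1124 px.
6 columns take 6·184 = 1104 px; remaining 20 splits into 5 column gaps.
g = 20 / 5 = 4 px.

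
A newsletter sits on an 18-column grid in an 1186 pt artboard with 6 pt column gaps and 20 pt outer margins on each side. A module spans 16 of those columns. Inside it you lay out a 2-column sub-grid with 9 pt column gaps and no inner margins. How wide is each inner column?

504.5 pt

Take off 40 pt of margins, leaving 1146 pt.
18 columns + 17 column gaps: 18c + 17·6 = 1146.
18c = 1146 − 102 = 1044, so c = 58 pt.
16-column span = 16·58 + 15·6 = 1018 pt.
2 columns + 1 column gap: 2d + 1·9 = 1018.
2d = 1018 − 9 = 1009, so d = 504.5 pt.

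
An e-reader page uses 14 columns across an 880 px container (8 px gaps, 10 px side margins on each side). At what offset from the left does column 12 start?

692 px

Content = 880 − 2·10 = 860 px.
Subtracting 13 gaps of 8 leaves 756 for 14 columns, so c = 54 px.
Before column 12: the margin + 11 columns + 11 gaps.
Offset = 10 + 11·(54 + 8) = 10 + 682 = 692 px.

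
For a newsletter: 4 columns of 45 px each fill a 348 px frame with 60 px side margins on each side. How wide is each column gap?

Content width = 348 − 2·60 = 228 px.
4·45 + 3g = 228 → 3g = 48 → g = 16 px.

16 px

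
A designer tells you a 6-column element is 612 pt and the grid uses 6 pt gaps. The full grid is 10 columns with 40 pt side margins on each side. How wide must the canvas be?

Subtracting 5 gaps of 6 leaves 582 for 6 columns, so c = 97 pt.
Canvas = 2·40 + 10·97 + 9·6 = 80 + 970 + 54 = 1104 pt.

1104 pt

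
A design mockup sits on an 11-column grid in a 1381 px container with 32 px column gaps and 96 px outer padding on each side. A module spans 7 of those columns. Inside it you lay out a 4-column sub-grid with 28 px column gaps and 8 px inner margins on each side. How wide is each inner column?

Take off 192 px of margins, leaving 1189 px.
11c + 10·32 = 1189 → 11c = 869 → c = 79 px.
7 columns plus 6 column gaps: 553 + 192 = 745 px.
Inner content = 745 − 2·8 = 729 px.
729 − 3·28 = 645; ÷4 gives d = 161.25 px.

161.25 px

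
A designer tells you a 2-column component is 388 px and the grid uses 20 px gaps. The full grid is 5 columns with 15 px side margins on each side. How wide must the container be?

2 columns + 1 gap: 2c + 1·20 = 388.
2c = 388 − 20 = 368, so c = 184 px.
Adding margins, columns and gutters: 30 + 920 + 80 = 1030 px.

1030 px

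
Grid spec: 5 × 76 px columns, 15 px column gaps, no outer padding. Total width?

Total width: 5·76 + 4·15 = 440 px.

440 px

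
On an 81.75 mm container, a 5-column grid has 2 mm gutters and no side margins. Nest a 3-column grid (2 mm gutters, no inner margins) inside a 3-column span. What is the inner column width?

14.75 mm

Subtracting 4 gutters of 2 leaves 73.75 for 5 columns, so c = 14.75 mm.
3 columns plus 2 gutters: 44.25 + 4 = 48.25 mm.
48.25 − 2·2 = 44.25; ÷3 gives d = 14.75 mm.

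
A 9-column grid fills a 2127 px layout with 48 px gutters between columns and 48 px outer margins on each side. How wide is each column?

Inside the margins: 2127 − 96 = 2031 px.
9 columns + 8 gutters: 9c + 8·48 = 2031.
9c = 2031 − 384 = 1647, so c = 183 px.

183 px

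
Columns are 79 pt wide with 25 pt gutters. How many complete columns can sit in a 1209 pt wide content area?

Each extra column adds 79 + 25 = 104 pt.
(1209 + 25) / 104 = 11.87, so 11 columns fit.

11 columns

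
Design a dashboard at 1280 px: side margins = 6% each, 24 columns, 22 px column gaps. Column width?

Each margin = 6% of 1280 = 76.8 px; content = 1280 − 2·76.8 = 1126.4 px.
24c + 23·22 = 1126.4 → 24c = 620.4 → c = 25.85 px.

25.85 px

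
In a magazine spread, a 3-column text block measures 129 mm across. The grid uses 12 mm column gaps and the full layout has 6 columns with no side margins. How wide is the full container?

270 mm

129 − 2·12 = 105; ÷3 gives c = 35 mm.
Container = 6·35 + 5·12 = 210 + 60 = 270 mm.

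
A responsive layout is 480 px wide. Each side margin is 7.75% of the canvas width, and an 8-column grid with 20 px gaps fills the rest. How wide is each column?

33.2 px

Each margin = 7.75% of 480 = 37.2 px; content = 480 − 2·37.2 = 405.6 px.
405.6 − 7·20 = 265.6; ÷8 gives c = 33.2 px.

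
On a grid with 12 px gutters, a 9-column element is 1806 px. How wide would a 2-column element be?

392 px

1806 − 8·12 = 1710; ÷9 gives c = 190 px.
2-column span = 2·190 + 1·12 = 392 px.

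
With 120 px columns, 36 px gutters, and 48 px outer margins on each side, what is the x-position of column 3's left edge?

360 px

Column 3 starts at margin + 2·(column + gutter) = 48 + 2·156 = 360 px.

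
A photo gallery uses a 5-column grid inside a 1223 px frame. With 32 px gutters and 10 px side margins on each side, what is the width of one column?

215 px

Content width = 1223 − 2·10 = 1203 px.
Subtracting 4 gutters of 32 leaves 1075 for 5 columns, so c = 215 px.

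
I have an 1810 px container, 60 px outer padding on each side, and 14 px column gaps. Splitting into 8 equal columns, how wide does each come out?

Inside the margins: 1810 − 120 = 1690 px.
Subtracting 7 column gaps of 14 leaves 1592 for 8 columns, so c = 199 px.

199 px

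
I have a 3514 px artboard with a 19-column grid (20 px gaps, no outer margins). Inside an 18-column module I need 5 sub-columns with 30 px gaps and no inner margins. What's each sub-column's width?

19 columns + 18 gaps: 19c + 18·20 = 3514.
19c = 3514 − 360 = 3154, so c = 166 px.
Span of 18: 18·166 + 17·20 = 2988 + 340 = 3328 px.
5d + 4·30 = 3328 → 5d = 3208 → d = 641.6 px.

641.6 px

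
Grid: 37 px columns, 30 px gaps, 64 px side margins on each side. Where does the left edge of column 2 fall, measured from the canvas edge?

Each column+gutter stride is 67 px; 1 of them past the 64 px margin is 64 + 67 = 131 px.

131 px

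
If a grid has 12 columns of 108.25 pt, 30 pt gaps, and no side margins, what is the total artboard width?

Total width: 12·108.25 + 11·30 = 1629 pt.

1629 pt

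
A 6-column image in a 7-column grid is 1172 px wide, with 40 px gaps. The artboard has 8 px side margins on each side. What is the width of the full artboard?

1390 px

1172 − 5·40 = 972; ÷6 gives c = 162 px.
Total width: 2·8 + 7·162 + 6·40 = 1390 px.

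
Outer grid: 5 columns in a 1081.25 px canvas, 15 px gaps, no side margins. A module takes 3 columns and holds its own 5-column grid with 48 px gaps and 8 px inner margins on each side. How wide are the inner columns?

86.95 px

5 columns + 4 gaps: 5c + 4·15 = 1081.25.
5c = 1081.25 − 60 = 1021.25, so c = 204.25 px.
Span of 3: 3·204.25 + 2·15 = 612.75 + 30 = 642.75 px.
Inner content = 642.75 − 2·8 = 626.75 px.
626.75 − 4·48 = 434.75; ÷5 gives d = 86.95 px.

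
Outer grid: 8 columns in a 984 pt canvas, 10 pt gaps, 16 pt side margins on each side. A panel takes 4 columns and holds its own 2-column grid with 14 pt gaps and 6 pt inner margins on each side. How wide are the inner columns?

222.5 pt

Subtract both margins: 984 − 2·16 = 952 pt.
Subtracting 7 gaps of 10 leaves 882 for 8 columns, so c = 110.25 pt.
4 columns plus 3 gaps: 441 + 30 = 471 pt.
Inner content = 471 − 2·6 = 459 pt.
2d + 1·14 = 459 → 2d = 445 → d = 222.5 pt.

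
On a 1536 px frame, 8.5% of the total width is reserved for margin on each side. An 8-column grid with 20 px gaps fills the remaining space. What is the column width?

141.86 px

1536 × (1 − 2·8.5%) = 1536 × 83% = 1274.88 px for the columns.
1274.88 − 7·20 = 1134.88; ÷8 gives c = 141.86 px.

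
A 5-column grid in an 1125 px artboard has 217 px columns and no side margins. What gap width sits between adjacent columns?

10 px

5·217 + 4g = 1125 → 4g = 40 → g = 10 px.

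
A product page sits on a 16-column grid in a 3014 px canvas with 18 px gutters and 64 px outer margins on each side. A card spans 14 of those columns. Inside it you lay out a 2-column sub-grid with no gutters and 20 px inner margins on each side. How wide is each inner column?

1241.5 px

Inside the margins: 3014 − 128 = 2886 px.
2886 − 15·18 = 2616; ÷16 gives c = 163.5 px.
14 columns plus 13 gutters: 2289 + 234 = 2523 px.
Inner content = 2523 − 2·20 = 2483 px.
With no gutters, each column is 2483/2 = 1241.5 px.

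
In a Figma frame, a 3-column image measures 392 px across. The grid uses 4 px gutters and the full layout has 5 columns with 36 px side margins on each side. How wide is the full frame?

392 − 2·4 = 384; ÷3 gives c = 128 px.
Frame = 2·36 + 5·128 + 4·4 = 72 + 640 + 16 = 728 px.

728 px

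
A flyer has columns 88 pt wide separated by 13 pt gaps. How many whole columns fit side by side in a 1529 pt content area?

Each extra column adds 88 + 13 = 101 pt.
(1529 + 13) / 101 = 15.27, so 15 columns fit.

15 columns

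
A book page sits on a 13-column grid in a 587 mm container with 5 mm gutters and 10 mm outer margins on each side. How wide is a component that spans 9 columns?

Subtract both margins: 587 − 2·10 = 567 mm.
13c + 12·5 = 567 → 13c = 507 → c = 39 mm.
Span of 9: 9·39 + 8·5 = 351 + 40 = 391 mm.

391 mm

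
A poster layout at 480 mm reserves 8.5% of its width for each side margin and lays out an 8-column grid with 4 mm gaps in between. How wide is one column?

46.3 mm

Each margin = 8.5% of 480 = 40.8 mm; content = 480 − 2·40.8 = 398.4 mm.
398.4 − 7·4 = 370.4; ÷8 gives c = 46.3 mm.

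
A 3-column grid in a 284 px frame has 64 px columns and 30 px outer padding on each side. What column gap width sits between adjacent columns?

16 px

Content width = 284 − 2·30 = 224 px.
3·64 + 2g = 224 → 2g = 32 → g = 16 px.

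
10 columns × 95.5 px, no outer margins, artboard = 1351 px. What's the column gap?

44 px

10·95.5 + 9g = 1351 → 9g = 396 → g = 44 px.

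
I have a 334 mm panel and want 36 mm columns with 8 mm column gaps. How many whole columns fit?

k columns need k·36 + (k−1)·8 = k·44 − 8.
k·44 − 8 ≤ 334 → k ≤ 342 / 44 ≈ 7.77, so k = 7.

7 columns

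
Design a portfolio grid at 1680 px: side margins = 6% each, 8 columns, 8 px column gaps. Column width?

Margins: 6% × 1680 = 100.8 px each, so content = 1680 − 201.6 = 1478.4 px.
1478.4 − 7·8 = 1422.4; ÷8 gives c = 177.8 px.

177.8 px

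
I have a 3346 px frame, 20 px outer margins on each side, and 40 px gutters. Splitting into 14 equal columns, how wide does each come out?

199 px

Take off 40 px of margins, leaving 3306 px.
14c + 13·40 = 3306 → 14c = 2786 → c = 199 px.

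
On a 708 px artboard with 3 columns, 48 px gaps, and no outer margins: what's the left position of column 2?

Subtracting 2 gaps of 48 leaves 612 for 3 columns, so c = 204 px.
Before column 2: 1 column + 1 gap.
Offset = 1·(204 + 48) = 1·252 = 252 px.

252 px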